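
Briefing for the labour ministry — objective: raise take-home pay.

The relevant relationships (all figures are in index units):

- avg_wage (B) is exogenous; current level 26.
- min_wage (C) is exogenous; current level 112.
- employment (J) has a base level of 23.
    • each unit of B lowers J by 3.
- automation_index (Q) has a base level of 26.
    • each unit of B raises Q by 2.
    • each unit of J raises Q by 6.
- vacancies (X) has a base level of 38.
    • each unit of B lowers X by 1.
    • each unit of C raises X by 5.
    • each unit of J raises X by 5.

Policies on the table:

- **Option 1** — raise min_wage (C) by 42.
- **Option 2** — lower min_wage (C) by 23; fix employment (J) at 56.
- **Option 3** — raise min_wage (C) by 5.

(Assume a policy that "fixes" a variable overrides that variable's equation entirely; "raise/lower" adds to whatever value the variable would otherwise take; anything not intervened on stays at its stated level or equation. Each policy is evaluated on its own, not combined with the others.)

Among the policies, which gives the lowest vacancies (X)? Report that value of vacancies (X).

Option 1 (C + 42):
  B = 26
  C = 112 + 42 = 154
  J = 23 − 3·26 = -55
  X = 38 − 26 + 5·154 + 5·(-55) = 507
Option 2 (C − 23, J := 56):
  B = 26
  C = 112 − 23 = 89
  J = 56
  X = 38 − 26 + 5·89 + 5·56 = 737
Option 3 (C + 5):
  B = 26
  C = 112 + 5 = 117
  J = 23 − 3·26 = -55
  X = 38 − 26 + 5·117 + 5·(-55) = 322
Comparing — Option 1: X=507, Option 2: X=737, Option 3: X=322. Lowest is 322 (Option 3).

322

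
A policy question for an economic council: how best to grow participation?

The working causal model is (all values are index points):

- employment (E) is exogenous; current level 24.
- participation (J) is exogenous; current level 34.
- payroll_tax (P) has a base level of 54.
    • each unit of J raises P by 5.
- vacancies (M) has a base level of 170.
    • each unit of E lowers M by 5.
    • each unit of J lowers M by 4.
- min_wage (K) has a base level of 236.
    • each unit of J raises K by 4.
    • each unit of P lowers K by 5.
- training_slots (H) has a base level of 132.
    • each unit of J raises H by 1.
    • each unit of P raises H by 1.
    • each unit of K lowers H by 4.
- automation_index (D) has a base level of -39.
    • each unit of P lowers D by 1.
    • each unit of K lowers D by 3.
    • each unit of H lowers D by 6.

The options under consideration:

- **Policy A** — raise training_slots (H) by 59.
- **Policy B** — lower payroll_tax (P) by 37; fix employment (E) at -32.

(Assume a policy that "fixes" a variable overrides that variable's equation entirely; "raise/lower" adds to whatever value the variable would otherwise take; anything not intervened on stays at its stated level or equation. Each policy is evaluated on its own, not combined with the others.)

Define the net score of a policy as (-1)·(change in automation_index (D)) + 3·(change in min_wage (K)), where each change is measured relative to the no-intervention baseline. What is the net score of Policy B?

Baseline:
  J = 34
  P = 54 + 5·34 = 224
  K = 236 + 4·34 − 5·224 = -748
  H = 132 + 34 + 224 − 4·(-748) = 3382
  D = -39 − 224 − 3·(-748) − 6·3382 = -18311
Policy B (P − 37, E := -32):
  J = 34
  P = 54 + 5·34 (−37 from intervention) = 187
  K = 236 + 4·34 − 5·187 = -563
  H = 132 + 34 + 187 − 4·(-563) = 2605
  D = -39 − 187 − 3·(-563) − 6·2605 = -14167
ΔD = -14167 − (-18311) = 4144; ΔK = -563 − (-748) = 185
Score = (-1)·4144 + 3·185 = -3589

-3589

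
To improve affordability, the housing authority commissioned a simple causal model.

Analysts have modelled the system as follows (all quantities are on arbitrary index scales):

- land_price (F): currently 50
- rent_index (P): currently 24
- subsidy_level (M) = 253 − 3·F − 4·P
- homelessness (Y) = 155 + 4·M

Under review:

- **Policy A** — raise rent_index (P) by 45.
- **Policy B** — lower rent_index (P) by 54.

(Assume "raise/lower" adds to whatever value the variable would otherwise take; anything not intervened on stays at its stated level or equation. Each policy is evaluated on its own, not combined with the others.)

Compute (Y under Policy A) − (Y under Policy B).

-1584

Policy A (P + 45):
  F = 50
  P = 24 + 45 = 69
  M = 253 − 3·50 − 4·69 = -173
  Y = 155 + 4·(-173) = -537
Policy B (P − 54):
  F = 50
  P = 24 − 54 = -30
  M = 253 − 3·50 − 4·(-30) = 223
  Y = 155 + 4·223 = 1047
Y: -537 − 1047 = -1584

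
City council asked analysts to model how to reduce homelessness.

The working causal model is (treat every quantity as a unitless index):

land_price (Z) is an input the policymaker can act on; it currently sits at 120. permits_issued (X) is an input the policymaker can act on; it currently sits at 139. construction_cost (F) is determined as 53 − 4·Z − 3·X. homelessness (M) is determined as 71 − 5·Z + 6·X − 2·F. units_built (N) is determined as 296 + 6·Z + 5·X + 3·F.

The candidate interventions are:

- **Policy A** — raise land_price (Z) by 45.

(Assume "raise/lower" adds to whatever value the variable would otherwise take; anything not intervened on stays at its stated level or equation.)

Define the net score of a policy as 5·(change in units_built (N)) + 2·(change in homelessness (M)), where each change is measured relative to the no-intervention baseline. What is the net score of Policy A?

-1080

Baseline:
  Z = 120
  X = 139
  F = 53 − 4·120 − 3·139 = -844
  M = 71 − 5·120 + 6·139 − 2·(-844) = 1993
  N = 296 + 6·120 + 5·139 + 3·(-844) = -821
Policy A (Z + 45):
  Z = 120 + 45 = 165
  X = 139
  F = 53 − 4·165 − 3·139 = -1024
  M = 71 − 5·165 + 6·139 − 2·(-1024) = 2128
  N = 296 + 6·165 + 5·139 + 3·(-1024) = -1091
ΔN = -1091 − (-821) = -270; ΔM = 2128 − 1993 = 135
Score = 5·(-270) + 2·135 = -1080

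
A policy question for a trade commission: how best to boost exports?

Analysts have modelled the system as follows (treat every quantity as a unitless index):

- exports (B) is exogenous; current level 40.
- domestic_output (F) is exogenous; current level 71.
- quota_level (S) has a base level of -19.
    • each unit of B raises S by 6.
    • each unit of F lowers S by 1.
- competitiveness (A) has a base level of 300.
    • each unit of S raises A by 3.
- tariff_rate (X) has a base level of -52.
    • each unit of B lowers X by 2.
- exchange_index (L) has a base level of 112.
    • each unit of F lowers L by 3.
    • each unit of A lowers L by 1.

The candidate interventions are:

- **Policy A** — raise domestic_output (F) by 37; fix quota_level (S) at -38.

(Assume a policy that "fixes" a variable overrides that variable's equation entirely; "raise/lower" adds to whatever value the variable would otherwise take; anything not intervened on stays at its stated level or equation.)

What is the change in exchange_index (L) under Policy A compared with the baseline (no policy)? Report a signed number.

453

Baseline:
  B = 40
  F = 71
  S = -19 + 6·40 − 71 = 150
  A = 300 + 3·150 = 750
  L = 112 − 3·71 − 750 = -851
Policy A (F + 37, S := -38):
  B = 40
  F = 71 + 37 = 108
  S = -38
  A = 300 + 3·(-38) = 186
  L = 112 − 3·108 − 186 = -398
Change in L: -398 − (-851) = 453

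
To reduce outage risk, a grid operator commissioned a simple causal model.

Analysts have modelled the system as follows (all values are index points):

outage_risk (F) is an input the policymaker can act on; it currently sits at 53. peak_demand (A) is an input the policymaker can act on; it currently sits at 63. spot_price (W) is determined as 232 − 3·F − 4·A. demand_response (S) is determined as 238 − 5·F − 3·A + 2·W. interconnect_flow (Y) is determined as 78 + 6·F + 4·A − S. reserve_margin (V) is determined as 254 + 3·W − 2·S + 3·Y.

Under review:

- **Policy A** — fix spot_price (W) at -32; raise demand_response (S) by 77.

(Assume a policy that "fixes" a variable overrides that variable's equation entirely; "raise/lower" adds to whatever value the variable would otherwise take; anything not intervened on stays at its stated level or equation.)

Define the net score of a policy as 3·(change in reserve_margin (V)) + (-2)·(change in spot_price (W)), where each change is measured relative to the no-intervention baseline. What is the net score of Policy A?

Baseline:
  F = 53
  A = 63
  W = 232 − 3·53 − 4·63 = -179
  S = 238 − 5·53 − 3·63 + 2·(-179) = -574
  Y = 78 + 6·53 + 4·63 − (-574) = 1222
  V = 254 + 3·(-179) − 2·(-574) + 3·1222 = 4531
Policy A (W := -32, S + 77):
  F = 53
  A = 63
  W = -32
  S = 238 − 5·53 − 3·63 + 2·(-32) (+77 from intervention) = -203
  Y = 78 + 6·53 + 4·63 − (-203) = 851
  V = 254 + 3·(-32) − 2·(-203) + 3·851 = 3117
ΔV = 3117 − 4531 = -1414; ΔW = -32 − (-179) = 147
Score = 3·(-1414) + (-2)·147 = -4536

-4536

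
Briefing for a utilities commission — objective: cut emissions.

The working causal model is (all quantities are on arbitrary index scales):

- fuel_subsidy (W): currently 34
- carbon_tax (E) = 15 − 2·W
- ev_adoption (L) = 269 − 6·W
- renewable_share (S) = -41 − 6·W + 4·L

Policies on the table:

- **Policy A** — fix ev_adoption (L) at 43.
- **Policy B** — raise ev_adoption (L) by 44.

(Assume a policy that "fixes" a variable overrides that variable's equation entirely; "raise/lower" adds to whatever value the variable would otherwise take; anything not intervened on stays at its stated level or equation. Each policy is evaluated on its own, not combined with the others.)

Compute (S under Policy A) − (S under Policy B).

Policy A (L := 43):
  W = 34
  L = 43
  S = -41 − 6·34 + 4·43 = -73
Policy B (L + 44):
  W = 34
  L = 269 − 6·34 (+44 from intervention) = 109
  S = -41 − 6·34 + 4·109 = 191
S: -73 − 191 = -264

-264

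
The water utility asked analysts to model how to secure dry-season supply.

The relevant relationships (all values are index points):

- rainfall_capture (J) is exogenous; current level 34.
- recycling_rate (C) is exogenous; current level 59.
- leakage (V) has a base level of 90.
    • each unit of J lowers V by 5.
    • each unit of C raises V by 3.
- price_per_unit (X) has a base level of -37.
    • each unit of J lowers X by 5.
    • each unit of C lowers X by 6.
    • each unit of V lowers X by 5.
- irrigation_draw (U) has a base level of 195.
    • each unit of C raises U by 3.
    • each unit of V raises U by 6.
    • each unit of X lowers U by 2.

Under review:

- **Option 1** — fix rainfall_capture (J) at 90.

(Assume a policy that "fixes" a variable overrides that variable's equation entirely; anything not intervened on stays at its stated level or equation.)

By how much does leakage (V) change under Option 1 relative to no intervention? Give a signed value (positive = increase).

Baseline:
  J = 34
  C = 59
  V = 90 − 5·34 + 3·59 = 97
Option 1 (J := 90):
  J = 90
  C = 59
  V = 90 − 5·90 + 3·59 = -183
Change in V: -183 − 97 = -280

-280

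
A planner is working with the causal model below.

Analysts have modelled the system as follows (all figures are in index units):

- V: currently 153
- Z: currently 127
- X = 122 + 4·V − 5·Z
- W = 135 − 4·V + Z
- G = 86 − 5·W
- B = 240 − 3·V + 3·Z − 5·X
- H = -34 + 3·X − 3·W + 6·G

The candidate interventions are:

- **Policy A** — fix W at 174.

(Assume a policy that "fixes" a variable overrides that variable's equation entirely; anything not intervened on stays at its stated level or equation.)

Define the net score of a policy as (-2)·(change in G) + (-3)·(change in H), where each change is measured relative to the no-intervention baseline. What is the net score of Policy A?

Baseline:
  V = 153
  Z = 127
  X = 122 + 4·153 − 5·127 = 99
  W = 135 − 4·153 + 127 = -350
  G = 86 − 5·(-350) = 1836
  H = -34 + 3·99 − 3·(-350) + 6·1836 = 12329
Policy A (W := 174):
  V = 153
  Z = 127
  X = 122 + 4·153 − 5·127 = 99
  W = 174
  G = 86 − 5·174 = -784
  H = -34 + 3·99 − 3·174 + 6·(-784) = -4963
ΔG = -784 − 1836 = -2620; ΔH = -4963 − 12329 = -17292
Score = (-2)·(-2620) + (-3)·(-17292) = 57116

57116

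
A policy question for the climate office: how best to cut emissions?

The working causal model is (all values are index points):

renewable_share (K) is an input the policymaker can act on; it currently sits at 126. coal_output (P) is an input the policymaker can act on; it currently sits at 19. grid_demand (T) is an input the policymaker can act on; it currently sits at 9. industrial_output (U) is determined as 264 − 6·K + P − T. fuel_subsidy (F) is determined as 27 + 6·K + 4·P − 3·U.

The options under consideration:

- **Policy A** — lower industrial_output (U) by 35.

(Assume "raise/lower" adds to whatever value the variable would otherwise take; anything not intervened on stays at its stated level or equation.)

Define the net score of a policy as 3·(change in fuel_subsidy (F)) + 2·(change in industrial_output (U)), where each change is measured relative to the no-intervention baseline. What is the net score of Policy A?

Baseline:
  K = 126
  P = 19
  T = 9
  U = 264 − 6·126 + 19 − 9 = -482
  F = 27 + 6·126 + 4·19 − 3·(-482) = 2305
Policy A (U − 35):
  K = 126
  P = 19
  T = 9
  U = 264 − 6·126 + 19 − 9 (−35 from intervention) = -517
  F = 27 + 6·126 + 4·19 − 3·(-517) = 2410
ΔF = 2410 − 2305 = 105; ΔU = -517 − (-482) = -35
Score = 3·105 + 2·(-35) = 245

245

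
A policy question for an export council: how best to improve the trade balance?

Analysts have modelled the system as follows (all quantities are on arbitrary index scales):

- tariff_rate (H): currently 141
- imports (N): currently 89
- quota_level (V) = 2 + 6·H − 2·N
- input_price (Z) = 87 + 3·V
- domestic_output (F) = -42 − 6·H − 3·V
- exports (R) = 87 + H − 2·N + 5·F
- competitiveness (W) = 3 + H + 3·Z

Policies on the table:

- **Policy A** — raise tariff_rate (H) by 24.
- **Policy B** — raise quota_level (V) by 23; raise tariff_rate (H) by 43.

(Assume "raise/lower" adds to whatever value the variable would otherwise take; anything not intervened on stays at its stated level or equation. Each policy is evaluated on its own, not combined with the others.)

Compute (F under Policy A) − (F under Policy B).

525

Policy A (H + 24):
  H = 141 + 24 = 165
  N = 89
  V = 2 + 6·165 − 2·89 = 814
  F = -42 − 6·165 − 3·814 = -3474
Policy B (V + 23, H + 43):
  H = 141 + 43 = 184
  N = 89
  V = 2 + 6·184 − 2·89 (+23 from intervention) = 951
  F = -42 − 6·184 − 3·951 = -3999
F: -3474 − (-3999) = 525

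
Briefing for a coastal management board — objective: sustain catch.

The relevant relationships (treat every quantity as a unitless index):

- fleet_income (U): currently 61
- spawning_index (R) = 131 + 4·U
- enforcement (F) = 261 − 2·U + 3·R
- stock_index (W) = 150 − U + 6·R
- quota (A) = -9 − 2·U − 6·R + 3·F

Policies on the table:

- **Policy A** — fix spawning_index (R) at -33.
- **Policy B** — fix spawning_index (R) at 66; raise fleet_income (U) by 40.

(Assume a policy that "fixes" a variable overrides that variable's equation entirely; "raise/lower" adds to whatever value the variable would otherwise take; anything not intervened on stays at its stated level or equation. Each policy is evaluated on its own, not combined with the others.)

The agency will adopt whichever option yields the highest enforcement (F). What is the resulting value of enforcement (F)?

257

Policy A (R := -33):
  U = 61
  R = -33
  F = 261 − 2·61 + 3·(-33) = 40
Policy B (R := 66, U + 40):
  U = 61 + 40 = 101
  R = 66
  F = 261 − 2·101 + 3·66 = 257
Comparing — Policy A: F=40, Policy B: F=257. Highest is 257 (Policy B).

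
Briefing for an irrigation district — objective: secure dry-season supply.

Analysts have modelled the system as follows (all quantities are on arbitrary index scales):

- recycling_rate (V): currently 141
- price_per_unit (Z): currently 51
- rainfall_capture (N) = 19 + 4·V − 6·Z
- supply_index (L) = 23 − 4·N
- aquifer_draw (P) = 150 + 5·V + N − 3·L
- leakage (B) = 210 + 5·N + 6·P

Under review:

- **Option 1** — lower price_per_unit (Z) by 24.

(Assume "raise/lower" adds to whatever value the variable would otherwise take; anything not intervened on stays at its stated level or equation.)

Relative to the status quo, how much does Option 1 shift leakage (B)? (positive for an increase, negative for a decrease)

Baseline:
  V = 141
  Z = 51
  N = 19 + 4·141 − 6·51 = 277
  L = 23 − 4·277 = -1085
  P = 150 + 5·141 + 277 − 3·(-1085) = 4387
  B = 210 + 5·277 + 6·4387 = 27917
Option 1 (Z − 24):
  V = 141
  Z = 51 − 24 = 27
  N = 19 + 4·141 − 6·27 = 421
  L = 23 − 4·421 = -1661
  P = 150 + 5·141 + 421 − 3·(-1661) = 6259
  B = 210 + 5·421 + 6·6259 = 39869
Change in B: 39869 − 27917 = 11952

11952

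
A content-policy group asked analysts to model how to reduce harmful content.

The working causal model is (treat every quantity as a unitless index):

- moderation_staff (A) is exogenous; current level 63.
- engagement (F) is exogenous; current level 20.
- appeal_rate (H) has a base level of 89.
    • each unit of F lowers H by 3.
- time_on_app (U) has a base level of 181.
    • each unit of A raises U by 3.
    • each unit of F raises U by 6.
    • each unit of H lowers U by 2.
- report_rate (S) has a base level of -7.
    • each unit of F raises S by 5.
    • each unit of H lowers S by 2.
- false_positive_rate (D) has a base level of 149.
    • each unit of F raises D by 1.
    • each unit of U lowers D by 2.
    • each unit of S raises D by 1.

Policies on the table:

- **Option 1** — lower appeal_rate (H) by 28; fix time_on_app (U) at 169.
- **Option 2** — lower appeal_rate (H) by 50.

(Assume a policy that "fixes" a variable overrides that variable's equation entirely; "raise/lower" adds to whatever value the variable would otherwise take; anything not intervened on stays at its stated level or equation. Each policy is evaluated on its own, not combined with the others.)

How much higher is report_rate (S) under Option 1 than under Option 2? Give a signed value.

Option 1 (H − 28, U := 169):
  F = 20
  H = 89 − 3·20 (−28 from intervention) = 1
  S = -7 + 5·20 − 2·1 = 91
Option 2 (H − 50):
  F = 20
  H = 89 − 3·20 (−50 from intervention) = -21
  S = -7 + 5·20 − 2·(-21) = 135
S: 91 − 135 = -44

-44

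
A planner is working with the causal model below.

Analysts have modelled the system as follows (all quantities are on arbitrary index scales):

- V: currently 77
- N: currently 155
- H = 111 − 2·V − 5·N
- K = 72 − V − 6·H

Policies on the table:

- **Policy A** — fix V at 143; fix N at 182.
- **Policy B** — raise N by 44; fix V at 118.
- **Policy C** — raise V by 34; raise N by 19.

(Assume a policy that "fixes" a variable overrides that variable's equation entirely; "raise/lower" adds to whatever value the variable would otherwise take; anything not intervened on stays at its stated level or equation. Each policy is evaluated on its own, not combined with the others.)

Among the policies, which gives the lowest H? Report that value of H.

Policy A (V := 143, N := 182):
  V = 143
  N = 182
  H = 111 − 2·143 − 5·182 = -1085
Policy B (N + 44, V := 118):
  V = 118
  N = 155 + 44 = 199
  H = 111 − 2·118 − 5·199 = -1120
Policy C (V + 34, N + 19):
  V = 77 + 34 = 111
  N = 155 + 19 = 174
  H = 111 − 2·111 − 5·174 = -981
Comparing — Policy A: H=-1085, Policy B: H=-1120, Policy C: H=-981. Lowest is -1120 (Policy B).

-1120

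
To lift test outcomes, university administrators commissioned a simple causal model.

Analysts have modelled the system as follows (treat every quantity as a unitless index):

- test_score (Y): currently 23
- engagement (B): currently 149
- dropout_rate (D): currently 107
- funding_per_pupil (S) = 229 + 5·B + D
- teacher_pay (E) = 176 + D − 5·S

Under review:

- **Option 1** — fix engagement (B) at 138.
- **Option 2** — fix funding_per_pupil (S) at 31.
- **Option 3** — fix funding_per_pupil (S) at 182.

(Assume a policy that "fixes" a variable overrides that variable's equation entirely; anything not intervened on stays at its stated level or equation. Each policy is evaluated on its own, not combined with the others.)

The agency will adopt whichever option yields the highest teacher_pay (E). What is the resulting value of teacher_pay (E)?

Option 1 (B := 138):
  B = 138
  D = 107
  S = 229 + 5·138 + 107 = 1026
  E = 176 + 107 − 5·1026 = -4847
Option 2 (S := 31):
  B = 149
  D = 107
  S = 31
  E = 176 + 107 − 5·31 = 128
Option 3 (S := 182):
  B = 149
  D = 107
  S = 182
  E = 176 + 107 − 5·182 = -627
Comparing — Option 1: E=-4847, Option 2: E=128, Option 3: E=-627. Highest is 128 (Option 2).

128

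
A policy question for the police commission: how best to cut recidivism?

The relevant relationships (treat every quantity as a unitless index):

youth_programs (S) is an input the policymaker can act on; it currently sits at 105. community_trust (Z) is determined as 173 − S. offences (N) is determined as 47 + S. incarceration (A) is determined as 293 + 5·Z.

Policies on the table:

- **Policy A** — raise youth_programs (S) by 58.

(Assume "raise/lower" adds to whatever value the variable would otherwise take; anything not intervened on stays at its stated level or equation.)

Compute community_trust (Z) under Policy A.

10

Policy A (S + 58):
  S = 105 + 58 = 163
  Z = 173 − 163 = 10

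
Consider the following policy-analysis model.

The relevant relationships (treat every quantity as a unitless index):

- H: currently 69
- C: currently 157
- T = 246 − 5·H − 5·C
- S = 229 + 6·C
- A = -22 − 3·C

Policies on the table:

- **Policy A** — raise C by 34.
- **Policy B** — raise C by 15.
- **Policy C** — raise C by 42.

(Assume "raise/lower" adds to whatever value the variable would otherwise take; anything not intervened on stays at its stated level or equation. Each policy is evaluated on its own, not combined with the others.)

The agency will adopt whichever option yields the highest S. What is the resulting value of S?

1423

Policy A (C + 34):
  C = 157 + 34 = 191
  S = 229 + 6·191 = 1375
Policy B (C + 15):
  C = 157 + 15 = 172
  S = 229 + 6·172 = 1261
Policy C (C + 42):
  C = 157 + 42 = 199
  S = 229 + 6·199 = 1423
Comparing — Policy A: S=1375, Policy B: S=1261, Policy C: S=1423. Highest is 1423 (Policy C).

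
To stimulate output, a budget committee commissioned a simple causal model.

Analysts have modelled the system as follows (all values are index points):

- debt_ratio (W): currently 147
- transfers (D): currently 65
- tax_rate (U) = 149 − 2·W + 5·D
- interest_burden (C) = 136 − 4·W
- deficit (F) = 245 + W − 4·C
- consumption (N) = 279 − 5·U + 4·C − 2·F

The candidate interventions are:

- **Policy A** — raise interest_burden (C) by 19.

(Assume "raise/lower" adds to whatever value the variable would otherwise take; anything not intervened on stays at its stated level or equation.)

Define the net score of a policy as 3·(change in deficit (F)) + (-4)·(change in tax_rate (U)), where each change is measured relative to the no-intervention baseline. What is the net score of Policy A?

Baseline:
  W = 147
  D = 65
  U = 149 − 2·147 + 5·65 = 180
  C = 136 − 4·147 = -452
  F = 245 + 147 − 4·(-452) = 2200
Policy A (C + 19):
  W = 147
  D = 65
  U = 149 − 2·147 + 5·65 = 180
  C = 136 − 4·147 (+19 from intervention) = -433
  F = 245 + 147 − 4·(-433) = 2124
ΔF = 2124 − 2200 = -76; ΔU = 180 − 180 = 0
Score = 3·(-76) + (-4)·0 = -228

-228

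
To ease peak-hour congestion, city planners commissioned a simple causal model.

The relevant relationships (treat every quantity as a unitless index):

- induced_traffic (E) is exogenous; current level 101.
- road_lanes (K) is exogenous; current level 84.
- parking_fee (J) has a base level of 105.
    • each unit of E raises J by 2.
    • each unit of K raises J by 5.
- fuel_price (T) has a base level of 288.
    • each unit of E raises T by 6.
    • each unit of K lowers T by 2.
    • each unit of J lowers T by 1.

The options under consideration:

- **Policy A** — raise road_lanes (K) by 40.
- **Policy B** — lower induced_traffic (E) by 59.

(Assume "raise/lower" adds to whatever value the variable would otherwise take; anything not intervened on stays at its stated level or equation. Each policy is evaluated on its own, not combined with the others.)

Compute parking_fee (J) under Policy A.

927

Policy A (K + 40):
  E = 101
  K = 84 + 40 = 124
  J = 105 + 2·101 + 5·124 = 927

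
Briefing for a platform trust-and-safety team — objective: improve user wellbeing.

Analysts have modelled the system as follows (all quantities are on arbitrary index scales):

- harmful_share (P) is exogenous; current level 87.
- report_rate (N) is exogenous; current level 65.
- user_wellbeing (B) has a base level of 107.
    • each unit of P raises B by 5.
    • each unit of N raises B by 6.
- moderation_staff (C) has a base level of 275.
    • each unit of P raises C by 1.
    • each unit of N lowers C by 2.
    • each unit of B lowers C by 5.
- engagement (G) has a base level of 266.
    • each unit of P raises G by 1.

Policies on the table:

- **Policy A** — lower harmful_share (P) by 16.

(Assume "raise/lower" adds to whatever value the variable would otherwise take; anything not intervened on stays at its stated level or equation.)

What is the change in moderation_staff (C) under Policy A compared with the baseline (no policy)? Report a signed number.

384

Baseline:
  P = 87
  N = 65
  B = 107 + 5·87 + 6·65 = 932
  C = 275 + 87 − 2·65 − 5·932 = -4428
Policy A (P − 16):
  P = 87 − 16 = 71
  N = 65
  B = 107 + 5·71 + 6·65 = 852
  C = 275 + 71 − 2·65 − 5·852 = -4044
Change in C: -4044 − (-4428) = 384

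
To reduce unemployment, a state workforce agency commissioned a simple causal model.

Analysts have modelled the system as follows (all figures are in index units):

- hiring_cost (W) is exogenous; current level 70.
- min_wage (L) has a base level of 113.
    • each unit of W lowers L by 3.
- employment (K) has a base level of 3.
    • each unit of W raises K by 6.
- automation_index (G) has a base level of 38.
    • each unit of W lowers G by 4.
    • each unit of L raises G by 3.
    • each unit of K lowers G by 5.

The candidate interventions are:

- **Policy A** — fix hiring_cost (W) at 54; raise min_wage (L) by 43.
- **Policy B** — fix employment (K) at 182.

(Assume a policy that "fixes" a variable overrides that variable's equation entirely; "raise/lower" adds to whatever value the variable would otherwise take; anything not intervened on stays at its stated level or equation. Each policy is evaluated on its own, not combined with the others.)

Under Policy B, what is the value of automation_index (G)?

Policy B (K := 182):
  W = 70
  L = 113 − 3·70 = -97
  K = 182
  G = 38 − 4·70 + 3·(-97) − 5·182 = -1443

-1443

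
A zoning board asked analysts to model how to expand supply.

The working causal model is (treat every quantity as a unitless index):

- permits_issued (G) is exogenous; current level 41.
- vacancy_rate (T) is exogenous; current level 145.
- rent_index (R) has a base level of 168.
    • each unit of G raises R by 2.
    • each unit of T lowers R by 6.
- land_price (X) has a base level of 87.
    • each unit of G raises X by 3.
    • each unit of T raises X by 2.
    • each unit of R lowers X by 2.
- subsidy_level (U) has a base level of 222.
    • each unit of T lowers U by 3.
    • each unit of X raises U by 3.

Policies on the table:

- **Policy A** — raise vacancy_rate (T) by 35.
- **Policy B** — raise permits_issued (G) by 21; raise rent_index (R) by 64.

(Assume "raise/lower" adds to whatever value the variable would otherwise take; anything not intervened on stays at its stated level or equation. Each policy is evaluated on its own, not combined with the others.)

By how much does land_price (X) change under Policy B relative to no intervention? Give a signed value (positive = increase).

Baseline:
  G = 41
  T = 145
  R = 168 + 2·41 − 6·145 = -620
  X = 87 + 3·41 + 2·145 − 2·(-620) = 1740
Policy B (G + 21, R + 64):
  G = 41 + 21 = 62
  T = 145
  R = 168 + 2·62 − 6·145 (+64 from intervention) = -514
  X = 87 + 3·62 + 2·145 − 2·(-514) = 1591
Change in X: 1591 − 1740 = -149

-149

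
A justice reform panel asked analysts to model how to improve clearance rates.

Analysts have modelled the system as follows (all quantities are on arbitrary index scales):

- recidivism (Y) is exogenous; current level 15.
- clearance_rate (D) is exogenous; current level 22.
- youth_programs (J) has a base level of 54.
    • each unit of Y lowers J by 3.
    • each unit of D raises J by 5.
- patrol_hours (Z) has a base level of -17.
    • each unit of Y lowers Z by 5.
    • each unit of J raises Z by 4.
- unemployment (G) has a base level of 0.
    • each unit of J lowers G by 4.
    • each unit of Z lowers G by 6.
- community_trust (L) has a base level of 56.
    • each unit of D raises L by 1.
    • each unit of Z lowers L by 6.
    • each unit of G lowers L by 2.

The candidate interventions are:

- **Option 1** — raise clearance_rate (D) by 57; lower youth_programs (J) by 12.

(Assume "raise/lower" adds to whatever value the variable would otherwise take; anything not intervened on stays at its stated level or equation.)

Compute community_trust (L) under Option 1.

Option 1 (D + 57, J − 12):
  Y = 15
  D = 22 + 57 = 79
  J = 54 − 3·15 + 5·79 (−12 from intervention) = 392
  Z = -17 − 5·15 + 4·392 = 1476
  G = 0 − 4·392 − 6·1476 = -10424
  L = 56 + 79 − 6·1476 − 2·(-10424) = 12127

12127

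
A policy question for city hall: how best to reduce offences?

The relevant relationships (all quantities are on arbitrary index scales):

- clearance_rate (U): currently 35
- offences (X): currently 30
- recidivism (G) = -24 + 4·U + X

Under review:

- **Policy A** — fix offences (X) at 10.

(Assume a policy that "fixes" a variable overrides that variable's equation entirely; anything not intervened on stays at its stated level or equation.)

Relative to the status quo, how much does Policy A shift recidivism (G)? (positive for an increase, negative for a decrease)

-20

Baseline:
  U = 35
  X = 30
  G = -24 + 4·35 + 30 = 146
Policy A (X := 10):
  U = 35
  X = 10
  G = -24 + 4·35 + 10 = 126
Change in G: 126 − 146 = -20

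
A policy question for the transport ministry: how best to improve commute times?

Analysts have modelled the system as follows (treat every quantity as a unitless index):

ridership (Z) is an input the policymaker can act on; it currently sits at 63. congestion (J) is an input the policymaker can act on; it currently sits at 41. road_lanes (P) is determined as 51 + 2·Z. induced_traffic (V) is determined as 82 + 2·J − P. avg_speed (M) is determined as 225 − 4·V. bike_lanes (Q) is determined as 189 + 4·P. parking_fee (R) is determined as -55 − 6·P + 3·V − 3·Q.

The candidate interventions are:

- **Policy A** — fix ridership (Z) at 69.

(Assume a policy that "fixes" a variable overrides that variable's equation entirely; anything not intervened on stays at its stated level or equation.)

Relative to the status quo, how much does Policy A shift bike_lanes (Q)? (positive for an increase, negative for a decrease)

48

Baseline:
  Z = 63
  P = 51 + 2·63 = 177
  Q = 189 + 4·177 = 897
Policy A (Z := 69):
  Z = 69
  P = 51 + 2·69 = 189
  Q = 189 + 4·189 = 945
Change in Q: 945 − 897 = 48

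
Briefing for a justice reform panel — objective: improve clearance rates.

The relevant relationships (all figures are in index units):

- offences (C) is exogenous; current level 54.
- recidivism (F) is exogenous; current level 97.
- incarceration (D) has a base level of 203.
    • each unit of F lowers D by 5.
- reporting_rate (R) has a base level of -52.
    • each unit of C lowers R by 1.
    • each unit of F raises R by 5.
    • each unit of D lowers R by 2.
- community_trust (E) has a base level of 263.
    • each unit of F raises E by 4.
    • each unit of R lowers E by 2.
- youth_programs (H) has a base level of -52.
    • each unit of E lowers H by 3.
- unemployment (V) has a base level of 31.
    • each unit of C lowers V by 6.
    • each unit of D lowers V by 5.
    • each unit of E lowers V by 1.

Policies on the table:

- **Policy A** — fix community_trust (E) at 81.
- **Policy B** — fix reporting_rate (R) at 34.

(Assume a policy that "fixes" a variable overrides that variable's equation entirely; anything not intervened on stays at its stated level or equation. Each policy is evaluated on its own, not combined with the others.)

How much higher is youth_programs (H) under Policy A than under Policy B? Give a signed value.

Policy A (E := 81):
  C = 54
  F = 97
  D = 203 − 5·97 = -282
  R = -52 − 54 + 5·97 − 2·(-282) = 943
  E = 81
  H = -52 − 3·81 = -295
Policy B (R := 34):
  C = 54
  F = 97
  D = 203 − 5·97 = -282
  R = 34
  E = 263 + 4·97 − 2·34 = 583
  H = -52 − 3·583 = -1801
H: -295 − (-1801) = 1506

1506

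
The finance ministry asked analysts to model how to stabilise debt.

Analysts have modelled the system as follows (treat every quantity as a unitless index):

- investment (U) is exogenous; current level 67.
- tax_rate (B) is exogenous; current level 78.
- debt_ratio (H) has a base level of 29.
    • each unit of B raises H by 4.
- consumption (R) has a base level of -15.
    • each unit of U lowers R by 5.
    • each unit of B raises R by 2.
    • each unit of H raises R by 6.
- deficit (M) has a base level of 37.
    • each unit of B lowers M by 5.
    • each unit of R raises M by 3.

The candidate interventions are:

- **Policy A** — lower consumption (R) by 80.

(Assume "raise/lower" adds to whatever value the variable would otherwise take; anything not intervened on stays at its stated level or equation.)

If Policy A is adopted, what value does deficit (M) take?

Policy A (R − 80):
  U = 67
  B = 78
  H = 29 + 4·78 = 341
  R = -15 − 5·67 + 2·78 + 6·341 (−80 from intervention) = 1772
  M = 37 − 5·78 + 3·1772 = 4963

4963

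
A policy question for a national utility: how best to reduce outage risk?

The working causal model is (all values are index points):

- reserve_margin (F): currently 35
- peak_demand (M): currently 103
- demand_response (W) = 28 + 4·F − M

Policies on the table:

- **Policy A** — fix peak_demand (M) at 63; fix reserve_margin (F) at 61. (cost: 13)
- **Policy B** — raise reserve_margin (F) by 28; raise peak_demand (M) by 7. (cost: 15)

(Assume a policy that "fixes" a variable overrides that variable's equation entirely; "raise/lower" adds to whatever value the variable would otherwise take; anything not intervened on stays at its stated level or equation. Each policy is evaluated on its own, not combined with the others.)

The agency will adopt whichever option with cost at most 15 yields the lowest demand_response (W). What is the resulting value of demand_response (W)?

Policy A (M := 63, F := 61):
  F = 61
  M = 63
  W = 28 + 4·61 − 63 = 209
Policy B (F + 28, M + 7):
  F = 35 + 28 = 63
  M = 103 + 7 = 110
  W = 28 + 4·63 − 110 = 170
Comparing — Policy A: W=209, Policy B: W=170. Lowest is 170 (Policy B).

170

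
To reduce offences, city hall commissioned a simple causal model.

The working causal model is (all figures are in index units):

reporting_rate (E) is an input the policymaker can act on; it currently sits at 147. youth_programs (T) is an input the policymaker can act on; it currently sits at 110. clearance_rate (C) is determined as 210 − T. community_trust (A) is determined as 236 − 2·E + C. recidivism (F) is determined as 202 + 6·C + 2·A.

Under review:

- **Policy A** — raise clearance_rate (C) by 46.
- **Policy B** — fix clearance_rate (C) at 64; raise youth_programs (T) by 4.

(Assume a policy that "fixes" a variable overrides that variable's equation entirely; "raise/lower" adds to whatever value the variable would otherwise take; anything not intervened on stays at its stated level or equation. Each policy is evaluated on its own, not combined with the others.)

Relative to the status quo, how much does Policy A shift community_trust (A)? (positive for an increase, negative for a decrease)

46

Baseline:
  E = 147
  T = 110
  C = 210 − 110 = 100
  A = 236 − 2·147 + 100 = 42
Policy A (C + 46):
  E = 147
  T = 110
  C = 210 − 110 (+46 from intervention) = 146
  A = 236 − 2·147 + 146 = 88
Change in A: 88 − 42 = 46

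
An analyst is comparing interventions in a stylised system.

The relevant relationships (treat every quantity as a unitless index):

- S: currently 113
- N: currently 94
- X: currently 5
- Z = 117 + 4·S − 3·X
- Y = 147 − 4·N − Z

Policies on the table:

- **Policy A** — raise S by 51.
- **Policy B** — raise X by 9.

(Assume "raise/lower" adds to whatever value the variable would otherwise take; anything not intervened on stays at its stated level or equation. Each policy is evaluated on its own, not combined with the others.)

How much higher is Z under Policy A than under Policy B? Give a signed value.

Policy A (S + 51):
  S = 113 + 51 = 164
  X = 5
  Z = 117 + 4·164 − 3·5 = 758
Policy B (X + 9):
  S = 113
  X = 5 + 9 = 14
  Z = 117 + 4·113 − 3·14 = 527
Z: 758 − 527 = 231

231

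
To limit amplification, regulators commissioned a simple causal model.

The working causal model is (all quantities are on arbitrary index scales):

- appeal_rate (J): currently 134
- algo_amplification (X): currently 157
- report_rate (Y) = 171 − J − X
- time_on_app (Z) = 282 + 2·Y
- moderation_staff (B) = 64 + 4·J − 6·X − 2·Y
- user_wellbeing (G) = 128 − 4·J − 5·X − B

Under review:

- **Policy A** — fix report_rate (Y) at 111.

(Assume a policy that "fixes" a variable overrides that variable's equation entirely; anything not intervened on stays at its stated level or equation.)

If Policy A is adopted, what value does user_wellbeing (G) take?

Policy A (Y := 111):
  J = 134
  X = 157
  Y = 111
  B = 64 + 4·134 − 6·157 − 2·111 = -564
  G = 128 − 4·134 − 5·157 − (-564) = -629

-629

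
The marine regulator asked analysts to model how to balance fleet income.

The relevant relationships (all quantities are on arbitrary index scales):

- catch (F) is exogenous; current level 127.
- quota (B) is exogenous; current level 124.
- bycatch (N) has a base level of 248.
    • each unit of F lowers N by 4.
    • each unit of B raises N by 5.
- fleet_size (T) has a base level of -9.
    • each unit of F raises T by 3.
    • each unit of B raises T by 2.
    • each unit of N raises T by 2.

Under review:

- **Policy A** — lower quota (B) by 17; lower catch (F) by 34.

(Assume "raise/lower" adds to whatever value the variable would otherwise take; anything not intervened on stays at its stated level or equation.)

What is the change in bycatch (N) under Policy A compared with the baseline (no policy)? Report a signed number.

51

Baseline:
  F = 127
  B = 124
  N = 248 − 4·127 + 5·124 = 360
Policy A (B − 17, F − 34):
  F = 127 − 34 = 93
  B = 124 − 17 = 107
  N = 248 − 4·93 + 5·107 = 411
Change in N: 411 − 360 = 51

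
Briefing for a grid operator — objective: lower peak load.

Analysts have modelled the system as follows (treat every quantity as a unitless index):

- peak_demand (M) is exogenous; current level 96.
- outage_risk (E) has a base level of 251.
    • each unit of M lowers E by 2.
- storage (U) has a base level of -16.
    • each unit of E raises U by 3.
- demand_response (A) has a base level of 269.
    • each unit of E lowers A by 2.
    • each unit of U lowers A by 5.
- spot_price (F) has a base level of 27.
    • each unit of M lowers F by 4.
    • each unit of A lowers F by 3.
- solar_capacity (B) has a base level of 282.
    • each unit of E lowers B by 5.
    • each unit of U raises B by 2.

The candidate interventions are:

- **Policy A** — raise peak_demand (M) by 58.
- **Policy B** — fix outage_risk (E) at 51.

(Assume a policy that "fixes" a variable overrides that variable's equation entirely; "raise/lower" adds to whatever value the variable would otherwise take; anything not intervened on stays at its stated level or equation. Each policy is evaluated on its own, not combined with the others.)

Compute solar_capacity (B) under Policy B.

Policy B (E := 51):
  M = 96
  E = 51
  U = -16 + 3·51 = 137
  B = 282 − 5·51 + 2·137 = 301

301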